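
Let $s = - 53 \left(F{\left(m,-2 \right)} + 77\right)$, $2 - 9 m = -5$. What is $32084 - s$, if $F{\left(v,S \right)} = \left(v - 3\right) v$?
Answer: $\frac{2921945}{81} \approx 36073.0$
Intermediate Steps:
$m = \frac{7}{9}$ ($m = \frac{2}{9} - - \frac{5}{9} = \frac{2}{9} + \frac{5}{9} = \frac{7}{9} \approx 0.77778$)
$F{\left(v,S \right)} = v \left(-3 + v\right)$ ($F{\left(v,S \right)} = \left(-3 + v\right) v = v \left(-3 + v\right)$)
$s = - \frac{323141}{81}$ ($s = - 53 \left(\frac{7 \left(-3 + \frac{7}{9}\right)}{9} + 77\right) = - 53 \left(\frac{7}{9} \left(- \frac{20}{9}\right) + 77\right) = - 53 \left(- \frac{140}{81} + 77\right) = \left(-53\right) \frac{6097}{81} = - \frac{323141}{81} \approx -3989.4$)
$32084 - s = 32084 - - \frac{323141}{81} = 32084 + \frac{323141}{81} = \frac{2921945}{81}$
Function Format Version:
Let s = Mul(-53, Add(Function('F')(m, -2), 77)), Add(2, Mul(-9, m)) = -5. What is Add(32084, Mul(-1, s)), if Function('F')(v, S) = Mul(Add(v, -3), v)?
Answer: Rational(2921945, 81) ≈ 36073.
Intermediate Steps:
m = Rational(7, 9) (m = Add(Rational(2, 9), Mul(Rational(-1, 9), -5)) = Add(Rational(2, 9), Rational(5, 9)) = Rational(7, 9) ≈ 0.77778)
Function('F')(v, S) = Mul(v, Add(-3, v)) (Function('F')(v, S) = Mul(Add(-3, v), v) = Mul(v, Add(-3, v)))
s = Rational(-323141, 81) (s = Mul(-53, Add(Mul(Rational(7, 9), Add(-3, Rational(7, 9))), 77)) = Mul(-53, Add(Mul(Rational(7, 9), Rational(-20, 9)), 77)) = Mul(-53, Add(Rational(-140, 81), 77)) = Mul(-53, Rational(6097, 81)) = Rational(-323141, 81) ≈ -3989.4)
Add(32084, Mul(-1, s)) = Add(32084, Mul(-1, Rational(-323141, 81))) = Add(32084, Rational(323141, 81)) = Rational(2921945, 81)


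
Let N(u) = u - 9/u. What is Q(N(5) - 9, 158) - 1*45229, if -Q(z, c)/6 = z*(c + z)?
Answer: -998311/25 ≈ -39932.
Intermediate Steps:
Q(z, c) = -6*z*(c + z)
Q(N(5) - 9, 158) - 1*45229 = -6*((5 - 9/5) - 9)*(158 + ((5 - 9/5) - 9)) - 1*45229 = -6*((5 - 9*1/5) - 9)*(158 + ((5 - 9*1/5) - 9)) - 45229 = -6*((5 - 9/5) - 9)*(158 + ((5 - 9/5) - 9)) - 45229 = -6*(16/5 - 9)*(158 + (16/5 - 9)) - 45229 = -6*(-29/5)*(158 - 29/5) - 45229 = -6*(-29/5)*761/5 - 45229 = 132414/25 - 45229 = -998311/25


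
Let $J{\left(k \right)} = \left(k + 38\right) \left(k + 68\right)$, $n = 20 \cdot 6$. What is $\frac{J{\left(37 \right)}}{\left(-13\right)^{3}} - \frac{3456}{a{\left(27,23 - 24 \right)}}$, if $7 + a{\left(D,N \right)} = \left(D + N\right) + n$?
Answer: $- \frac{8687457}{305383} \approx -28.448$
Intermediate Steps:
$n = 120$
$J{\left(k \right)} = \left(38 + k\right) \left(68 + k\right)$
$a{\left(D,N \right)} = 113 + D + N$ ($a{\left(D,N \right)} = -7 + \left(\left(D + N\right) + 120\right) = -7 + \left(120 + D + N\right) = 113 + D + N$)
$\frac{J{\left(37 \right)}}{\left(-13\right)^{3}} - \frac{3456}{a{\left(27,23 - 24 \right)}} = \frac{2584 + 37^{2} + 106 \cdot 37}{\left(-13\right)^{3}} - \frac{3456}{113 + 27 + \left(23 - 24\right)} = \frac{2584 + 1369 + 3922}{-2197} - \frac{3456}{113 + 27 - 1} = 7875 \left(- \frac{1}{2197}\right) - \frac{3456}{139} = - \frac{7875}{2197} - \frac{3456}{139} = - \frac{8687457}{305383}$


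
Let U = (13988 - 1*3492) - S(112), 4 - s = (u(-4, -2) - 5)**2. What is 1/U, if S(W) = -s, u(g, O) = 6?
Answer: 1/10499 ≈ 9.5247e-5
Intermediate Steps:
s = 3 (s = 4 - (6 - 5)**2 = 4 - 1*1**2 = 4 - 1*1 = 4 - 1 = 3)
S(W) = -3 (S(W) = -1*3 = -3)
U = 10499 (U = (13988 - 1*3492) - 1*(-3) = (13988 - 3492) + 3 = 10496 + 3 = 10499)
1/U = 1/10499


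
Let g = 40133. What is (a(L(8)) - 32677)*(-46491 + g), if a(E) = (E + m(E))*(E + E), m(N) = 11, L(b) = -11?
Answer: 207760366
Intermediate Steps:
a(E) = 2*E*(11 + E) (a(E) = (E + 11)*(E + E) = (11 + E)*(2*E) = 2*E*(11 + E))
(a(L(8)) - 32677)*(-46491 + g) = (2*(-11)*(11 - 11) - 32677)*(-46491 + 40133) = (2*(-11)*0 - 32677)*(-6358) = (0 - 32677)*(-6358) = -32677*(-6358) = 207760366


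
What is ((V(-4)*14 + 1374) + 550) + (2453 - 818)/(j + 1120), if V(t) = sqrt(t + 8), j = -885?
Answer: 92071/47 ≈ 1959.0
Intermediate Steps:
V(t) = sqrt(8 + t)
((V(-4)*14 + 1374) + 550) + (2453 - 818)/(j + 1120) = ((sqrt(8 - 4)*14 + 1374) + 550) + (2453 - 818)/(-885 + 1120) = ((sqrt(4)*14 + 1374) + 550) + 1635/235 = ((2*14 + 1374) + 550) + 1635*(1/235) = ((28 + 1374) + 550) + 327/47 = (1402 + 550) + 327/47 = 1952 + 327/47 = 92071/47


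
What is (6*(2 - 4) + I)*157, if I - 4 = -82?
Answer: -14130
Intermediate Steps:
I = -78 (I = 4 - 82 = -78)
(6*(2 - 4) + I)*157 = (6*(2 - 4) - 78)*157 = (6*(-2) - 78)*157 = (-12 - 78)*157 = -90*157 = -14130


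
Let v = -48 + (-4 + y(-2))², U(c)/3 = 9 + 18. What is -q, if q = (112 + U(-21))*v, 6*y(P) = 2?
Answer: 60023/9 ≈ 6669.2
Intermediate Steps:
U(c) = 81 (U(c) = 3*(9 + 18) = 3*27 = 81)
y(P) = ⅓ (y(P) = (⅙)*2 = ⅓)
v = -311/9 (v = -48 + (-4 + ⅓)² = -48 + (-11/3)² = -48 + 121/9 = -311/9 ≈ -34.556)
q = -60023/9 (q = (112 + 81)*(-311/9) = 193*(-311/9) = -60023/9 ≈ -6669.2)
-q = -1*(-60023/9) = 60023/9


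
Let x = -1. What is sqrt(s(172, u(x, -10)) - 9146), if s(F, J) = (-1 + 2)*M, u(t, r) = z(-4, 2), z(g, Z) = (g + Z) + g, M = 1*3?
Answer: I*sqrt(9143) ≈ 95.619*I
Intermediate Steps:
M = 3
z(g, Z) = Z + 2*g (z(g, Z) = (Z + g) + g = Z + 2*g)
u(t, r) = -6 (u(t, r) = 2 + 2*(-4) = 2 - 8 = -6)
s(F, J) = 3 (s(F, J) = (-1 + 2)*3 = 1*3 = 3)
sqrt(s(172, u(x, -10)) - 9146) = sqrt(3 - 9146) = sqrt(-9143) = I*sqrt(9143)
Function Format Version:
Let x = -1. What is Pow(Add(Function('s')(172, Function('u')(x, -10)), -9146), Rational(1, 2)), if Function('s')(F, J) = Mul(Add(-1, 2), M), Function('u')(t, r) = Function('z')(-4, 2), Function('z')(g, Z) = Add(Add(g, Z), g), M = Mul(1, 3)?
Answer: Mul(I, Pow(9143, Rational(1, 2))) ≈ Mul(95.619, I)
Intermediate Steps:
M = 3
Function('z')(g, Z) = Add(Z, Mul(2, g)) (Function('z')(g, Z) = Add(Add(Z, g), g) = Add(Z, Mul(2, g)))
Function('u')(t, r) = -6 (Function('u')(t, r) = Add(2, Mul(2, -4)) = Add(2, -8) = -6)
Function('s')(F, J) = 3 (Function('s')(F, J) = Mul(Add(-1, 2), 3) = Mul(1, 3) = 3)
Pow(Add(Function('s')(172, Function('u')(x, -10)), -9146), Rational(1, 2)) = Pow(Add(3, -9146), Rational(1, 2)) = Pow(-9143, Rational(1, 2)) = Mul(I, Pow(9143, Rational(1, 2)))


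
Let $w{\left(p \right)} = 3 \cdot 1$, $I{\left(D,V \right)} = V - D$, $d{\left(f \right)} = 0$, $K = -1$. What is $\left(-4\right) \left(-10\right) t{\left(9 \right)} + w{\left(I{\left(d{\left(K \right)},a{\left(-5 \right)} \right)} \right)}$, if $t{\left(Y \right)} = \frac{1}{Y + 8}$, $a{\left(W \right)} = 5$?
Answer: $\frac{91}{17} \approx 5.3529$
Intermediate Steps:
$w{\left(p \right)} = 3$
$t{\left(Y \right)} = \frac{1}{8 + Y}$
$\left(-4\right) \left(-10\right) t{\left(9 \right)} + w{\left(I{\left(d{\left(K \right)},a{\left(-5 \right)} \right)} \right)} = \frac{\left(-4\right) \left(-10\right)}{8 + 9} + 3 = \frac{40}{17} + 3 = \frac{91}{17}$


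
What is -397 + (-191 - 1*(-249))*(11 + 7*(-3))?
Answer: -977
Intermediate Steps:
-397 + (-191 - 1*(-249))*(11 + 7*(-3)) = -397 + (-191 + 249)*(11 - 21) = -397 + 58*(-10) = -397 - 580 = -977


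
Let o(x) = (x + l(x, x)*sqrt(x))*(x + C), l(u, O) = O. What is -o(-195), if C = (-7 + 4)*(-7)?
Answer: -33930 - 33930*I*sqrt(195) ≈ -33930.0 - 4.7381e+5*I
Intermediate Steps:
C = 21 (C = -3*(-7) = 21)
o(x) = (21 + x)*(x + x**(3/2)) (o(x) = (x + x*sqrt(x))*(x + 21) = (x + x**(3/2))*(21 + x) = (21 + x)*(x + x**(3/2)))
-o(-195) = -((-195)**2 + (-195)**(5/2) + 21*(-195) + 21*(-195)**(3/2)) = -(38025 + 38025*I*sqrt(195) - 4095 + 21*(-195*I*sqrt(195))) = -(38025 + 38025*I*sqrt(195) - 4095 - 4095*I*sqrt(195)) = -(33930 + 33930*I*sqrt(195)) = -33930 - 33930*I*sqrt(195)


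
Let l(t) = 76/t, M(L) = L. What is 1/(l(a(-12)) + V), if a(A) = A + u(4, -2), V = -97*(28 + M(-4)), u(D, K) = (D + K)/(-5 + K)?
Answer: -43/100370 ≈ -0.00042841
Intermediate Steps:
u(D, K) = (D + K)/(-5 + K)
V = -2328 (V = -97*(28 - 4) = -97*24 = -2328)
a(A) = -2/7 + A (a(A) = A + (4 - 2)/(-5 - 2) = A + 2/(-7) = A - 1/7*2 = A - 2/7 = -2/7 + A)
1/(l(a(-12)) + V) = 1/(76/(-2/7 - 12) - 2328) = 1/(76/(-86/7) - 2328) = 1/(76*(-7/86) - 2328) = 1/(-266/43 - 2328) = 1/(-100370/43) = -43/100370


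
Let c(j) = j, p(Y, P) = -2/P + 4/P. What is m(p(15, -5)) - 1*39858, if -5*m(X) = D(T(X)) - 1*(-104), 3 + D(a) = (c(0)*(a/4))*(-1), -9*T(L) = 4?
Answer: -199391/5 ≈ -39878.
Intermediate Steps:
T(L) = -4/9 (T(L) = -1/9*4 = -4/9)
p(Y, P) = 2/P
D(a) = -3 (D(a) = -3 + (0*(a/4))*(-1) = -3 + 0*(-1) = -3 + 0 = -3)
m(X) = -101/5 (m(X) = -(-3 - 1*(-104))/5 = -(-3 + 104)/5 = -1/5*101 = -101/5)
m(p(15, -5)) - 1*39858 = -101/5 - 1*39858 = -101/5 - 39858 = -199391/5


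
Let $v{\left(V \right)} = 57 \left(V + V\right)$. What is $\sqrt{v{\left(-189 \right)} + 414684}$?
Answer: $3 \sqrt{43682} \approx 627.01$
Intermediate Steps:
$v{\left(V \right)} = 114 V$ ($v{\left(V \right)} = 57 \cdot 2 V = 114 V$)
$\sqrt{v{\left(-189 \right)} + 414684} = \sqrt{114 \left(-189\right) + 414684} = \sqrt{-21546 + 414684} = \sqrt{393138} = 3 \sqrt{43682}$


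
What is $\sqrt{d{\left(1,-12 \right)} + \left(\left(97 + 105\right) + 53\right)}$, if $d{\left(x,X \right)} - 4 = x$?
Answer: $2 \sqrt{65} \approx 16.125$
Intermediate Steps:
$d{\left(x,X \right)} = 4 + x$
$\sqrt{d{\left(1,-12 \right)} + \left(\left(97 + 105\right) + 53\right)} = \sqrt{\left(4 + 1\right) + \left(\left(97 + 105\right) + 53\right)} = \sqrt{5 + \left(202 + 53\right)} = \sqrt{5 + 255} = \sqrt{260} = 2 \sqrt{65}$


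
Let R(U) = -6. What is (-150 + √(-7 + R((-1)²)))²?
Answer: (150 - I*√13)² ≈ 22487.0 - 1081.7*I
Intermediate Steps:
(-150 + √(-7 + R((-1)²)))² = (-150 + √(-7 - 6))² = (-150 + √(-13))² = (-150 + I*√13)²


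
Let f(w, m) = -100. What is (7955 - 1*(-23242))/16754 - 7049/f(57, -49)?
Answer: 60609323/837700 ≈ 72.352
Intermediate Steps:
(7955 - 1*(-23242))/16754 - 7049/f(57, -49) = (7955 - 1*(-23242))/16754 - 7049/(-100) = (7955 + 23242)*(1/16754) - 7049*(-1/100) = 31197*(1/16754) + 7049/100 = 31197/16754 + 7049/100 = 60609323/837700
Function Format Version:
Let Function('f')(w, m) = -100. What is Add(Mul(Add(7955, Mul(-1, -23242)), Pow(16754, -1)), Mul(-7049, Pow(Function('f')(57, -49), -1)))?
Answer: Rational(60609323, 837700) ≈ 72.352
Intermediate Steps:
Add(Mul(Add(7955, Mul(-1, -23242)), Pow(16754, -1)), Mul(-7049, Pow(Function('f')(57, -49), -1))) = Add(Mul(Add(7955, Mul(-1, -23242)), Pow(16754, -1)), Mul(-7049, Pow(-100, -1))) = Add(Mul(Add(7955, 23242), Rational(1, 16754)), Mul(-7049, Rational(-1, 100))) = Add(Mul(31197, Rational(1, 16754)), Rational(7049, 100)) = Add(Rational(31197, 16754), Rational(7049, 100)) = Rational(60609323, 837700)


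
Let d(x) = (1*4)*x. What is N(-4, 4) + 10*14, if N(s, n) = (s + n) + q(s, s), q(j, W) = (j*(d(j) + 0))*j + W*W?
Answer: -100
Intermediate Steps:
d(x) = 4*x
q(j, W) = W**2 + 4*j**3 (q(j, W) = (j*(4*j + 0))*j + W*W = (j*(4*j))*j + W**2 = (4*j**2)*j + W**2 = 4*j**3 + W**2 = W**2 + 4*j**3)
N(s, n) = n + s + s**2 + 4*s**3 (N(s, n) = (s + n) + (s**2 + 4*s**3) = (n + s) + (s**2 + 4*s**3) = n + s + s**2 + 4*s**3)
N(-4, 4) + 10*14 = (4 - 4 + (-4)**2 + 4*(-4)**3) + 10*14 = (4 - 4 + 16 + 4*(-64)) + 140 = (4 - 4 + 16 - 256) + 140 = -240 + 140 = -100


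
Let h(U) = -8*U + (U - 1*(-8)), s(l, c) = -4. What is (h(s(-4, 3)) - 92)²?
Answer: 3136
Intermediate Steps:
h(U) = 8 - 7*U (h(U) = -8*U + (U + 8) = -8*U + (8 + U) = 8 - 7*U)
(h(s(-4, 3)) - 92)² = ((8 - 7*(-4)) - 92)² = ((8 + 28) - 92)² = (36 - 92)² = (-56)² = 3136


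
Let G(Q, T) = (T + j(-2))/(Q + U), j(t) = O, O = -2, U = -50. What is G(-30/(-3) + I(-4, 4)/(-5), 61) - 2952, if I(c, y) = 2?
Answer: -596599/202 ≈ -2953.5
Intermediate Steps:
j(t) = -2
G(Q, T) = (-2 + T)/(-50 + Q) (G(Q, T) = (T - 2)/(Q - 50) = (-2 + T)/(-50 + Q))
G(-30/(-3) + I(-4, 4)/(-5), 61) - 2952 = (-2 + 61)/(-50 + (-30/(-3) + 2/(-5))) - 2952 = 59/(-50 + (-30*(-1/3) + 2*(-1/5))) - 2952 = 59/(-50 + (10 - 2/5)) - 2952 = 59/(-50 + 48/5) - 2952 = 59/(-202/5) - 2952 = -5/202*59 - 2952 = -295/202 - 2952 = -596599/202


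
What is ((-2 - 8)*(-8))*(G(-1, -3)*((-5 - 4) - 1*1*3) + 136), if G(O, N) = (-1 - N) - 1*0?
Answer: 8960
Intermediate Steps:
G(O, N) = -1 - N (G(O, N) = (-1 - N) + 0 = -1 - N)
((-2 - 8)*(-8))*(G(-1, -3)*((-5 - 4) - 1*1*3) + 136) = ((-2 - 8)*(-8))*((-1 - 1*(-3))*((-5 - 4) - 1*1*3) + 136) = (-10*(-8))*((-1 + 3)*(-9 - 1*3) + 136) = 80*(2*(-9 - 3) + 136) = 80*(2*(-12) + 136) = 80*(-24 + 136) = 80*112 = 8960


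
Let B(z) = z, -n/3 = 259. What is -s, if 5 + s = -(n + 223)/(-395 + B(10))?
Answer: 2479/385 ≈ 6.4390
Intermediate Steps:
n = -777 (n = -3*259 = -777)
s = -2479/385 (s = -5 - (-777 + 223)/(-395 + 10) = -5 - (-554)/(-385) = -5 - (-554)*(-1)/385 = -5 - 1*554/385 = -5 - 554/385 = -2479/385 ≈ -6.4390)
-s = -1*(-2479/385) = 2479/385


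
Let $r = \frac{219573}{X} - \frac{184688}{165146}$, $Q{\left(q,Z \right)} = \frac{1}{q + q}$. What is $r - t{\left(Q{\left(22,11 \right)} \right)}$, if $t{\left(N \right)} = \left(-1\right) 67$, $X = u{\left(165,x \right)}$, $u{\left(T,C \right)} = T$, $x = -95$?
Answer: $\frac{6342803028}{4541515} \approx 1396.6$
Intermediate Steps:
$X = 165$
$Q{\left(q,Z \right)} = \frac{1}{2 q}$
$t{\left(N \right)} = -67$
$r = \frac{6038521523}{4541515}$ ($r = \frac{219573}{165} - \frac{184688}{165146} = 219573 \cdot \frac{1}{165} - \frac{92344}{82573} = \frac{73191}{55} - \frac{92344}{82573} = \frac{6038521523}{4541515} \approx 1329.6$)
$r - t{\left(Q{\left(22,11 \right)} \right)} = \frac{6038521523}{4541515} - -67 = \frac{6038521523}{4541515} + 67 = \frac{6342803028}{4541515}$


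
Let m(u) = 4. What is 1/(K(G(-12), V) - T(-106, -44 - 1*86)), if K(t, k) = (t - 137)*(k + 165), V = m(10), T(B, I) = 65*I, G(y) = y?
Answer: -1/16731 ≈ -5.9769e-5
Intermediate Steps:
V = 4
K(t, k) = (-137 + t)*(165 + k)
1/(K(G(-12), V) - T(-106, -44 - 1*86)) = 1/((-22605 - 137*4 + 165*(-12) + 4*(-12)) - 65*(-44 - 1*86)) = 1/((-22605 - 548 - 1980 - 48) - 65*(-44 - 86)) = 1/(-25181 - 65*(-130)) = 1/(-25181 - 1*(-8450)) = 1/(-25181 + 8450) = 1/(-16731) = -1/16731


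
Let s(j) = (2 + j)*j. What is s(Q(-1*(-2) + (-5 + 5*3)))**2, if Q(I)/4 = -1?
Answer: 64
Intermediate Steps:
Q(I) = -4 (Q(I) = 4*(-1) = -4)
s(j) = j*(2 + j)
s(Q(-1*(-2) + (-5 + 5*3)))**2 = (-4*(2 - 4))**2 = (-4*(-2))**2 = 8**2 = 64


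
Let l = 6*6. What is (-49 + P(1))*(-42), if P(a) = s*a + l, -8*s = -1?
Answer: 2163/4 ≈ 540.75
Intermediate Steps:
l = 36
s = ⅛ (s = -⅛*(-1) = ⅛ ≈ 0.12500)
P(a) = 36 + a/8 (P(a) = a/8 + 36 = 36 + a/8)
(-49 + P(1))*(-42) = (-49 + (36 + (⅛)*1))*(-42) = (-49 + (36 + ⅛))*(-42) = (-49 + 289/8)*(-42) = -103/8*(-42) = 2163/4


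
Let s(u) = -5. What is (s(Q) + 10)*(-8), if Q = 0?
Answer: -40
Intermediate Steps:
(s(Q) + 10)*(-8) = (-5 + 10)*(-8) = 5*(-8) = -40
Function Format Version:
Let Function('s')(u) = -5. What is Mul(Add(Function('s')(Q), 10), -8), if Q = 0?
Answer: -40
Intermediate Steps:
Mul(Add(Function('s')(Q), 10), -8) = Mul(Add(-5, 10), -8) = Mul(5, -8) = -40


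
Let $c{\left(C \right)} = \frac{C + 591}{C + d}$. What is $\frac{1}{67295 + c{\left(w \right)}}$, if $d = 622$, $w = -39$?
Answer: $\frac{583}{39233537} \approx 1.486 \cdot 10^{-5}$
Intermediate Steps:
$c{\left(C \right)} = \frac{591 + C}{622 + C}$ ($c{\left(C \right)} = \frac{C + 591}{C + 622} = \frac{591 + C}{622 + C}$)
$\frac{1}{67295 + c{\left(w \right)}} = \frac{1}{67295 + \frac{591 - 39}{622 - 39}} = \frac{1}{67295 + \frac{1}{583} \cdot 552} = \frac{1}{67295 + \frac{552}{583}} = \frac{1}{\frac{39233537}{583}} = \frac{583}{39233537}$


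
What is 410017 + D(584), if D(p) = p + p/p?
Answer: 410602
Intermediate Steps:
D(p) = 1 + p (D(p) = p + 1 = 1 + p)
410017 + D(584) = 410017 + (1 + 584) = 410017 + 585 = 410602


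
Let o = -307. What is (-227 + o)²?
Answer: 285156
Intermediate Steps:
(-227 + o)² = (-227 - 307)² = (-534)² = 285156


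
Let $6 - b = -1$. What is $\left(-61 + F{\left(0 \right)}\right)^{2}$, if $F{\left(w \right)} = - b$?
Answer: $4624$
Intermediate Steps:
$b = 7$ ($b = 6 - -1 = 6 + 1 = 7$)
$F{\left(w \right)} = -7$ ($F{\left(w \right)} = \left(-1\right) 7 = -7$)
$\left(-61 + F{\left(0 \right)}\right)^{2} = \left(-61 - 7\right)^{2} = \left(-68\right)^{2} = 4624$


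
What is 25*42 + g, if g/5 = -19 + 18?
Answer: 1045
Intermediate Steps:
g = -5 (g = 5*(-19 + 18) = 5*(-1) = -5)
25*42 + g = 25*42 - 5 = 1050 - 5 = 1045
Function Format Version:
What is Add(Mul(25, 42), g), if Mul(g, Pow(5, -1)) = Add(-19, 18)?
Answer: 1045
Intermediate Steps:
g = -5 (g = Mul(5, Add(-19, 18)) = Mul(5, -1) = -5)
Add(Mul(25, 42), g) = Add(Mul(25, 42), -5) = Add(1050, -5) = 1045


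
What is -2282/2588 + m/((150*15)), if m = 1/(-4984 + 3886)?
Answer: -1409420897/1598413500 ≈ -0.88176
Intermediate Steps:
m = -1/1098 (m = 1/(-1098) = -1/1098 ≈ -0.00091075)
-2282/2588 + m/((150*15)) = -2282/2588 - 1/(1098*(150*15)) = -2282*1/2588 - 1/1098/2250 = -1141/1294 - 1/1098*1/2250 = -1141/1294 - 1/2470500 = -1409420897/1598413500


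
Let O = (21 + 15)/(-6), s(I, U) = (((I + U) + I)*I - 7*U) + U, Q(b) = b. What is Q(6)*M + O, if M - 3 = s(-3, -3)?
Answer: 282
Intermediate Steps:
s(I, U) = -6*U + I*(U + 2*I) (s(I, U) = ((U + 2*I)*I - 7*U) + U = (I*(U + 2*I) - 7*U) + U = (-7*U + I*(U + 2*I)) + U = -6*U + I*(U + 2*I))
M = 48 (M = 3 + (-6*(-3) + 2*(-3)² - 3*(-3)) = 3 + (18 + 2*9 + 9) = 3 + (18 + 18 + 9) = 3 + 45 = 48)
O = -6 (O = 36*(-⅙) = -6)
Q(6)*M + O = 6*48 - 6 = 288 - 6 = 282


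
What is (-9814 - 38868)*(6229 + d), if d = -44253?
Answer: 1851084368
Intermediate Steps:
(-9814 - 38868)*(6229 + d) = (-9814 - 38868)*(6229 - 44253) = -48682*(-38024) = 1851084368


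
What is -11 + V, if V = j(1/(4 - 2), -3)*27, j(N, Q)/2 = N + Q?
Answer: -146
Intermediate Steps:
j(N, Q) = 2*N + 2*Q (j(N, Q) = 2*(N + Q) = 2*N + 2*Q)
V = -135 (V = (2/(4 - 2) + 2*(-3))*27 = (2/2 - 6)*27 = (2*(1/2) - 6)*27 = (1 - 6)*27 = -5*27 = -135)
-11 + V = -11 - 135 = -146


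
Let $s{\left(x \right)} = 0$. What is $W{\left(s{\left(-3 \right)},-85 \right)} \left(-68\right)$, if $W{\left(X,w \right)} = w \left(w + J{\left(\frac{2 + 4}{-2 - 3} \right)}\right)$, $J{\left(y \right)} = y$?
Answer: $-498236$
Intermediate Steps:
$W{\left(X,w \right)} = w \left(- \frac{6}{5} + w\right)$ ($W{\left(X,w \right)} = w \left(w + \frac{2 + 4}{-2 - 3}\right) = w \left(w + \frac{6}{-5}\right) = w \left(w + 6 \left(- \frac{1}{5}\right)\right) = w \left(w - \frac{6}{5}\right) = w \left(- \frac{6}{5} + w\right)$)
$W{\left(s{\left(-3 \right)},-85 \right)} \left(-68\right) = \frac{1}{5} \left(-85\right) \left(-6 + 5 \left(-85\right)\right) \left(-68\right) = \frac{1}{5} \left(-85\right) \left(-6 - 425\right) \left(-68\right) = \frac{1}{5} \left(-85\right) \left(-431\right) \left(-68\right) = 7327 \left(-68\right) = -498236$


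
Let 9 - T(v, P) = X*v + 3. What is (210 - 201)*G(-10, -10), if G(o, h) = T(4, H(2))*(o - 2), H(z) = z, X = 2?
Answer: 216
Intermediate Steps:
T(v, P) = 6 - 2*v (T(v, P) = 9 - (2*v + 3) = 9 - (3 + 2*v) = 9 + (-3 - 2*v) = 6 - 2*v)
G(o, h) = 4 - 2*o (G(o, h) = (6 - 2*4)*(o - 2) = (6 - 8)*(-2 + o) = -2*(-2 + o) = 4 - 2*o)
(210 - 201)*G(-10, -10) = (210 - 201)*(4 - 2*(-10)) = 9*(4 + 20) = 9*24 = 216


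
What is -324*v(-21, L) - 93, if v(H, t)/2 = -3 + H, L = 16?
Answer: 15459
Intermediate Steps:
v(H, t) = -6 + 2*H (v(H, t) = 2*(-3 + H) = -6 + 2*H)
-324*v(-21, L) - 93 = -324*(-6 + 2*(-21)) - 93 = -324*(-6 - 42) - 93 = -324*(-48) - 93 = 15552 - 93 = 15459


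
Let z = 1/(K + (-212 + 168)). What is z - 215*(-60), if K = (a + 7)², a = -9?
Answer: 515999/40 ≈ 12900.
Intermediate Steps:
K = 4 (K = (-9 + 7)² = (-2)² = 4)
z = -1/40 (z = 1/(4 + (-212 + 168)) = 1/(4 - 44) = 1/(-40) = -1/40 ≈ -0.025000)
z - 215*(-60) = -1/40 - 215*(-60) = -1/40 + 12900 = 515999/40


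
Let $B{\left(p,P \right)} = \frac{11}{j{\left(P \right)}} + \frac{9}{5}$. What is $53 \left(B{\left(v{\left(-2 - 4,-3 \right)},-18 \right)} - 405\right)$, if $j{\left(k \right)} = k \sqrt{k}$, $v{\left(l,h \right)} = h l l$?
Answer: $- \frac{106848}{5} + \frac{583 i \sqrt{2}}{108} \approx -21370.0 + 7.6341 i$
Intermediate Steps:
$v{\left(l,h \right)} = h l^{2}$
$j{\left(k \right)} = k^{\frac{3}{2}}$
$B{\left(p,P \right)} = \frac{9}{5} + \frac{11}{P^{\frac{3}{2}}}$ ($B{\left(p,P \right)} = \frac{11}{P^{\frac{3}{2}}} + \frac{9}{5} = \frac{9}{5} + \frac{11}{P^{\frac{3}{2}}}$)
$53 \left(B{\left(v{\left(-2 - 4,-3 \right)},-18 \right)} - 405\right) = 53 \left(\left(\frac{9}{5} + \frac{11}{\left(-54\right) i \sqrt{2}}\right) - 405\right) = 53 \left(\left(\frac{9}{5} + 11 \frac{i \sqrt{2}}{108}\right) - 405\right) = 53 \left(\left(\frac{9}{5} + \frac{11 i \sqrt{2}}{108}\right) - 405\right) = 53 \left(- \frac{2016}{5} + \frac{11 i \sqrt{2}}{108}\right) = - \frac{106848}{5} + \frac{583 i \sqrt{2}}{108}$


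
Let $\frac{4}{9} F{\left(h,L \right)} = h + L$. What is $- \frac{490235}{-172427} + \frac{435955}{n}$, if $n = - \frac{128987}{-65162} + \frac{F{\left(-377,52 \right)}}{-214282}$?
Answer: $\frac{2099242661432743531735}{9548056168703711} \approx 2.1986 \cdot 10^{5}$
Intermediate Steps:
$F{\left(h,L \right)} = \frac{9 L}{4} + \frac{9 h}{4}$ ($F{\left(h,L \right)} = \frac{9 \left(h + L\right)}{4} = \frac{9 \left(L + h\right)}{4} = \frac{9 L}{4} + \frac{9 h}{4}$)
$n = \frac{55374484093}{27926087368}$ ($n = - \frac{128987}{-65162} + \frac{\frac{9}{4} \cdot 52 + \frac{9}{4} \left(-377\right)}{-214282} = \left(-128987\right) \left(- \frac{1}{65162}\right) + \left(117 - \frac{3393}{4}\right) \left(- \frac{1}{214282}\right) = \frac{128987}{65162} - - \frac{2925}{857128} = \frac{128987}{65162} + \frac{2925}{857128} = \frac{55374484093}{27926087368} \approx 1.9829$)
$- \frac{490235}{-172427} + \frac{435955}{n} = - \frac{490235}{-172427} + \frac{435955}{\frac{55374484093}{27926087368}} = \left(-490235\right) \left(- \frac{1}{172427}\right) + 435955 \cdot \frac{27926087368}{55374484093} = \frac{490235}{172427} + \frac{12174517418516440}{55374484093} = \frac{2099242661432743531735}{9548056168703711}$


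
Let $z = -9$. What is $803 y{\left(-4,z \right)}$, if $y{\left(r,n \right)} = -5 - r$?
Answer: $-803$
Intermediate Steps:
$803 y{\left(-4,z \right)} = 803 \left(-5 - -4\right) = 803 \left(-5 + 4\right) = 803 \left(-1\right) = -803$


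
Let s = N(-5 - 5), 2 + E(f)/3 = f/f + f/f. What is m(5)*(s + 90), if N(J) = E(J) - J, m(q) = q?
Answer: 500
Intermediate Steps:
E(f) = 0 (E(f) = -6 + 3*(f/f + f/f) = -6 + 3*(1 + 1) = -6 + 3*2 = -6 + 6 = 0)
N(J) = -J (N(J) = 0 - J = -J)
s = 10 (s = -(-5 - 5) = -1*(-10) = 10)
m(5)*(s + 90) = 5*(10 + 90) = 5*100 = 500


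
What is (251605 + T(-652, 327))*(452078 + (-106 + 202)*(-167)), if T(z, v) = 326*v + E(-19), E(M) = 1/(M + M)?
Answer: 2967699642895/19 ≈ 1.5619e+11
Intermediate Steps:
E(M) = 1/(2*M)
T(z, v) = -1/38 + 326*v (T(z, v) = 326*v + (1/2)/(-19) = 326*v + (1/2)*(-1/19) = 326*v - 1/38 = -1/38 + 326*v)
(251605 + T(-652, 327))*(452078 + (-106 + 202)*(-167)) = (251605 + (-1/38 + 326*327))*(452078 + (-106 + 202)*(-167)) = (251605 + (-1/38 + 106602))*(452078 + 96*(-167)) = (251605 + 4050875/38)*(452078 - 16032) = (13611865/38)*436046 = 2967699642895/19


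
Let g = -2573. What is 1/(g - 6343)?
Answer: -1/8916 ≈ -0.00011216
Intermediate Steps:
1/(g - 6343) = 1/(-2573 - 6343) = 1/(-8916) = -1/8916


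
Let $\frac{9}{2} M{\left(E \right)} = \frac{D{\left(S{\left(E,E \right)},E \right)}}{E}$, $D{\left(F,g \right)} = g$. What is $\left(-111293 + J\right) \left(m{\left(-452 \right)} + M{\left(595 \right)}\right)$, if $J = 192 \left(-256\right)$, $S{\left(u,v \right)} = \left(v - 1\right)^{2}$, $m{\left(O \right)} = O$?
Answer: $\frac{652369370}{9} \approx 7.2486 \cdot 10^{7}$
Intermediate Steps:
$S{\left(u,v \right)} = \left(-1 + v\right)^{2}$
$J = -49152$
$M{\left(E \right)} = \frac{2}{9}$ ($M{\left(E \right)} = \frac{2 \frac{E}{E}}{9} = \frac{2}{9} \cdot 1 = \frac{2}{9}$)
$\left(-111293 + J\right) \left(m{\left(-452 \right)} + M{\left(595 \right)}\right) = \left(-111293 - 49152\right) \left(-452 + \frac{2}{9}\right) = \left(-160445\right) \left(- \frac{4066}{9}\right) = \frac{652369370}{9}$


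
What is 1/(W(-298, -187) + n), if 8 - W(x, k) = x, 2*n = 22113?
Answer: 2/22725 ≈ 8.8009e-5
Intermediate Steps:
n = 22113/2 (n = (1/2)*22113 = 22113/2 ≈ 11057.)
W(x, k) = 8 - x
1/(W(-298, -187) + n) = 1/((8 - 1*(-298)) + 22113/2) = 1/((8 + 298) + 22113/2) = 1/(306 + 22113/2) = 1/(22725/2) = 2/22725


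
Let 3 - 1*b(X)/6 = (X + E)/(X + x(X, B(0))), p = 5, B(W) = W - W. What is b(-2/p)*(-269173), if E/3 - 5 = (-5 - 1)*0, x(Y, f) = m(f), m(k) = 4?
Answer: 5114287/3 ≈ 1.7048e+6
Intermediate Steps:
B(W) = 0
x(Y, f) = 4
E = 15 (E = 15 + 3*((-5 - 1)*0) = 15 + 3*(-6*0) = 15 + 3*0 = 15 + 0 = 15)
b(X) = 18 - 6*(15 + X)/(4 + X) (b(X) = 18 - 6*(X + 15)/(X + 4) = 18 - 6*(15 + X)/(4 + X))
b(-2/p)*(-269173) = (6*(-3 + 2*(-2/5))/(4 - 2/5))*(-269173) = (6*(-3 + 2*(-2*⅕))/(4 - 2*⅕))*(-269173) = (6*(-3 + 2*(-⅖))/(4 - ⅖))*(-269173) = (6*(-3 - ⅘)/(18/5))*(-269173) = (6*(5/18)*(-19/5))*(-269173) = -19/3*(-269173) = 5114287/3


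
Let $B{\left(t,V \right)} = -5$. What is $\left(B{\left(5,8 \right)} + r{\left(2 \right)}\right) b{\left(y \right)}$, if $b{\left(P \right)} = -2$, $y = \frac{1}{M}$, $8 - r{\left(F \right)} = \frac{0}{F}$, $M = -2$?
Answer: $-6$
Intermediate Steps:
$r{\left(F \right)} = 8$ ($r{\left(F \right)} = 8 - \frac{0}{F} = 8 - 0 = 8 + 0 = 8$)
$y = - \frac{1}{2}$ ($y = \frac{1}{-2} = - \frac{1}{2} \approx -0.5$)
$\left(B{\left(5,8 \right)} + r{\left(2 \right)}\right) b{\left(y \right)} = \left(-5 + 8\right) \left(-2\right) = 3 \left(-2\right) = -6$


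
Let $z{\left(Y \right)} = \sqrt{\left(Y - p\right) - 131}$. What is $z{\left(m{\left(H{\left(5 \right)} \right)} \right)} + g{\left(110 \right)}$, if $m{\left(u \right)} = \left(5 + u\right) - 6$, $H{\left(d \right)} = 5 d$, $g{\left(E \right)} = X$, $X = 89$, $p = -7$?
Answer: $89 + 10 i \approx 89.0 + 10.0 i$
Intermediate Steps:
$g{\left(E \right)} = 89$
$m{\left(u \right)} = -1 + u$
$z{\left(Y \right)} = \sqrt{-124 + Y}$ ($z{\left(Y \right)} = \sqrt{\left(Y - -7\right) - 131} = \sqrt{\left(Y + 7\right) - 131} = \sqrt{\left(7 + Y\right) - 131} = \sqrt{-124 + Y}$)
$z{\left(m{\left(H{\left(5 \right)} \right)} \right)} + g{\left(110 \right)} = \sqrt{-124 + \left(-1 + 5 \cdot 5\right)} + 89 = \sqrt{-124 + \left(-1 + 25\right)} + 89 = \sqrt{-124 + 24} + 89 = \sqrt{-100} + 89 = 10 i + 89 = 89 + 10 i$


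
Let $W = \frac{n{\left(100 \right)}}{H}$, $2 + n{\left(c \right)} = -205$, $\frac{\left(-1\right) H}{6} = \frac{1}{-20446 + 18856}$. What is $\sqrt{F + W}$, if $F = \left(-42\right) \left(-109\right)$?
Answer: $i \sqrt{50277} \approx 224.23 i$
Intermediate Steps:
$H = \frac{1}{265}$ ($H = - \frac{6}{-20446 + 18856} = - \frac{6}{-1590} = \left(-6\right) \left(- \frac{1}{1590}\right) = \frac{1}{265} \approx 0.0037736$)
$n{\left(c \right)} = -207$ ($n{\left(c \right)} = -2 - 205 = -207$)
$F = 4578$
$W = -54855$ ($W = - 207 \frac{1}{\frac{1}{265}} = \left(-207\right) 265 = -54855$)
$\sqrt{F + W} = \sqrt{4578 - 54855} = \sqrt{-50277} = i \sqrt{50277}$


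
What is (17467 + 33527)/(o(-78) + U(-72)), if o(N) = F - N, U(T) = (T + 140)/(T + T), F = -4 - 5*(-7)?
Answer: 1835784/3907 ≈ 469.87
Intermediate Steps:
F = 31 (F = -4 + 35 = 31)
U(T) = (140 + T)/(2*T) (U(T) = (140 + T)/((2*T)) = (140 + T)*(1/(2*T)) = (140 + T)/(2*T))
o(N) = 31 - N
(17467 + 33527)/(o(-78) + U(-72)) = (17467 + 33527)/((31 - 1*(-78)) + (1/2)*(140 - 72)/(-72)) = 50994/((31 + 78) + (1/2)*(-1/72)*68) = 50994/(109 - 17/36) = 50994/(3907/36) = 50994*(36/3907) = 1835784/3907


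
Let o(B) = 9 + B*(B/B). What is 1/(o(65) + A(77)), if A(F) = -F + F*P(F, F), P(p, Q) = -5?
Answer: -1/388 ≈ -0.0025773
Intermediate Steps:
o(B) = 9 + B (o(B) = 9 + B*1 = 9 + B)
A(F) = -6*F (A(F) = -F + F*(-5) = -F - 5*F = -6*F)
1/(o(65) + A(77)) = 1/((9 + 65) - 6*77) = 1/(74 - 462) = 1/(-388) = -1/388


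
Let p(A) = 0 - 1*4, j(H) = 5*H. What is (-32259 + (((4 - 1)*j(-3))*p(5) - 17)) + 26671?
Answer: -5425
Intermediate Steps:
p(A) = -4 (p(A) = 0 - 4 = -4)
(-32259 + (((4 - 1)*j(-3))*p(5) - 17)) + 26671 = (-32259 + (((4 - 1)*(5*(-3)))*(-4) - 17)) + 26671 = (-32259 + ((3*(-15))*(-4) - 17)) + 26671 = (-32259 + (-45*(-4) - 17)) + 26671 = (-32259 + (180 - 17)) + 26671 = (-32259 + 163) + 26671 = -32096 + 26671 = -5425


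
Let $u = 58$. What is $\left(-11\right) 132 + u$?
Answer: $-1394$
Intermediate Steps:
$\left(-11\right) 132 + u = \left(-11\right) 132 + 58 = -1452 + 58 = -1394$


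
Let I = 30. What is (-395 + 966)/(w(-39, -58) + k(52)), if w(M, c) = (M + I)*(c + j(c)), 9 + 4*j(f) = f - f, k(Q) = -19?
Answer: 2284/2093 ≈ 1.0913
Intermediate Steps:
j(f) = -9/4 (j(f) = -9/4 + (f - f)/4 = -9/4 + (1/4)*0 = -9/4 + 0 = -9/4)
w(M, c) = (30 + M)*(-9/4 + c) (w(M, c) = (M + 30)*(c - 9/4) = (30 + M)*(-9/4 + c))
(-395 + 966)/(w(-39, -58) + k(52)) = (-395 + 966)/((-135/2 + 30*(-58) - 9/4*(-39) - 39*(-58)) - 19) = 571/((-135/2 - 1740 + 351/4 + 2262) - 19) = 571/(2169/4 - 19) = 571/(2093/4) = 571*(4/2093) = 2284/2093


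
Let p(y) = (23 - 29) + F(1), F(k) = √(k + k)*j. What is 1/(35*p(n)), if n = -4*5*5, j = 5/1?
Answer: 3/245 + √2/98 ≈ 0.026676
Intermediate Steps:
j = 5 (j = 5*1 = 5)
F(k) = 5*√2*√k (F(k) = √(k + k)*5 = √(2*k)*5 = (√2*√k)*5 = 5*√2*√k)
n = -100 (n = -20*5 = -100)
p(y) = -6 + 5*√2 (p(y) = (23 - 29) + 5*√2*√1 = -6 + 5*√2*1 = -6 + 5*√2)
1/(35*p(n)) = 1/(35*(-6 + 5*√2)) = 1/(-210 + 175*√2)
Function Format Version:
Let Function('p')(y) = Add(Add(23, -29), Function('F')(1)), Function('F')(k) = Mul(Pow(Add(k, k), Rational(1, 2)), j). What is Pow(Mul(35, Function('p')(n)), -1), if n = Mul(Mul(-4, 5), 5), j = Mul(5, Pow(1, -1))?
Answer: Add(Rational(3, 245), Mul(Rational(1, 98), Pow(2, Rational(1, 2)))) ≈ 0.026676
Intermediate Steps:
j = 5 (j = Mul(5, 1) = 5)
Function('F')(k) = Mul(5, Pow(2, Rational(1, 2)), Pow(k, Rational(1, 2))) (Function('F')(k) = Mul(Pow(Add(k, k), Rational(1, 2)), 5) = Mul(Pow(Mul(2, k), Rational(1, 2)), 5) = Mul(Mul(Pow(2, Rational(1, 2)), Pow(k, Rational(1, 2))), 5) = Mul(5, Pow(2, Rational(1, 2)), Pow(k, Rational(1, 2))))
n = -100 (n = Mul(-20, 5) = -100)
Function('p')(y) = Add(-6, Mul(5, Pow(2, Rational(1, 2)))) (Function('p')(y) = Add(Add(23, -29), Mul(5, Pow(2, Rational(1, 2)), Pow(1, Rational(1, 2)))) = Add(-6, Mul(5, Pow(2, Rational(1, 2)), 1)) = Add(-6, Mul(5, Pow(2, Rational(1, 2)))))
Pow(Mul(35, Function('p')(n)), -1) = Pow(Mul(35, Add(-6, Mul(5, Pow(2, Rational(1, 2))))), -1) = Pow(Add(-210, Mul(175, Pow(2, Rational(1, 2)))), -1)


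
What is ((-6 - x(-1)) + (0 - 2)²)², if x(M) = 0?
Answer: 4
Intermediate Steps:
((-6 - x(-1)) + (0 - 2)²)² = ((-6 - 1*0) + (0 - 2)²)² = ((-6 + 0) + (-2)²)² = (-6 + 4)² = (-2)² = 4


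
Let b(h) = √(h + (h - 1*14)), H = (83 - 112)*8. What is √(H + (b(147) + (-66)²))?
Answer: √(4124 + 2*√70) ≈ 64.349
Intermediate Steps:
H = -232 (H = -29*8 = -232)
b(h) = √(-14 + 2*h) (b(h) = √(h + (h - 14)) = √(h + (-14 + h)) = √(-14 + 2*h))
√(H + (b(147) + (-66)²)) = √(-232 + (√(-14 + 2*147) + (-66)²)) = √(-232 + (√(-14 + 294) + 4356)) = √(-232 + (√280 + 4356)) = √(-232 + (2*√70 + 4356)) = √(-232 + (4356 + 2*√70)) = √(4124 + 2*√70)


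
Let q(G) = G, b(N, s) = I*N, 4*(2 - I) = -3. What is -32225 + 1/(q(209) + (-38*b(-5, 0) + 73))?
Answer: -51850023/1609 ≈ -32225.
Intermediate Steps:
I = 11/4 (I = 2 - ¼*(-3) = 2 + ¾ = 11/4 ≈ 2.7500)
b(N, s) = 11*N/4
-32225 + 1/(q(209) + (-38*b(-5, 0) + 73)) = -32225 + 1/(209 + (-209*(-5)/2 + 73)) = -32225 + 1/(209 + (-38*(-55/4) + 73)) = -32225 + 1/(209 + (1045/2 + 73)) = -32225 + 1/(209 + 1191/2) = -32225 + 1/(1609/2) = -32225 + 2/1609 = -51850023/1609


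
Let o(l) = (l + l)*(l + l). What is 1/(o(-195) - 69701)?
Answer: 1/82399 ≈ 1.2136e-5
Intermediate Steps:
o(l) = 4*l**2 (o(l) = (2*l)*(2*l) = 4*l**2)
1/(o(-195) - 69701) = 1/(4*(-195)**2 - 69701) = 1/(4*38025 - 69701) = 1/(152100 - 69701) = 1/82399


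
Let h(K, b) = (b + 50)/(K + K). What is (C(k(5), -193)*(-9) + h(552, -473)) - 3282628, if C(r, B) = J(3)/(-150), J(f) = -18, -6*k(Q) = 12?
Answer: -30200191061/9200 ≈ -3.2826e+6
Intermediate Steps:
h(K, b) = (50 + b)/(2*K) (h(K, b) = (50 + b)/((2*K)) = (50 + b)*(1/(2*K)) = (50 + b)/(2*K))
k(Q) = -2 (k(Q) = -1/6*12 = -2)
C(r, B) = 3/25 (C(r, B) = -18/(-150) = -18*(-1/150) = 3/25)
(C(k(5), -193)*(-9) + h(552, -473)) - 3282628 = ((3/25)*(-9) + (1/2)*(50 - 473)/552) - 3282628 = (-27/25 + (1/2)*(1/552)*(-423)) - 3282628 = (-27/25 - 141/368) - 3282628 = -13461/9200 - 3282628 = -30200191061/9200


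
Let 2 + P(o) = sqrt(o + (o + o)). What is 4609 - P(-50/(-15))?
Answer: 4611 - sqrt(10) ≈ 4607.8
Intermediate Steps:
P(o) = -2 + sqrt(3)*sqrt(o) (P(o) = -2 + sqrt(o + (o + o)) = -2 + sqrt(o + 2*o) = -2 + sqrt(3*o) = -2 + sqrt(3)*sqrt(o))
4609 - P(-50/(-15)) = 4609 - (-2 + sqrt(3)*sqrt(-50/(-15))) = 4609 - (-2 + sqrt(3)*sqrt(-50*(-1/15))) = 4609 - (-2 + sqrt(3)*sqrt(10/3)) = 4609 - (-2 + sqrt(3)*(sqrt(30)/3)) = 4609 - (-2 + sqrt(10)) = 4609 + (2 - sqrt(10)) = 4611 - sqrt(10)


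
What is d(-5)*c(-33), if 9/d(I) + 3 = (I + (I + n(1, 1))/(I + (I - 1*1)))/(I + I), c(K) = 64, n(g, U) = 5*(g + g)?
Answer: -704/3 ≈ -234.67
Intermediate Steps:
n(g, U) = 10*g (n(g, U) = 5*(2*g) = 10*g)
d(I) = 9/(-3 + (I + (10 + I)/(-1 + 2*I))/(2*I)) (d(I) = 9/(-3 + (I + (I + 10*1)/(I + (I - 1*1)))/(I + I)) = 9/(-3 + (I + (I + 10)/(I + (I - 1)))/((2*I))) = 9/(-3 + (I + (10 + I)/(I + (-1 + I)))*(1/(2*I))) = 9/(-3 + (I + (10 + I)/(-1 + 2*I))*(1/(2*I))) = 9/(-3 + (I + (10 + I)/(-1 + 2*I))/(2*I)))
d(-5)*c(-33) = (9*(-5)*(-1 + 2*(-5))/(5 - 5*(-5)**2 + 3*(-5)))*64 = (9*(-5)*(-1 - 10)/(5 - 5*25 - 15))*64 = (9*(-5)*(-11)/(5 - 125 - 15))*64 = (9*(-5)*(-11)/(-135))*64 = (9*(-5)*(-1/135)*(-11))*64 = -11/3*64 = -704/3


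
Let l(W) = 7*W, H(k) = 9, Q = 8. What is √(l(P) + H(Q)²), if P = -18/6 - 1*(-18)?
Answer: √186 ≈ 13.638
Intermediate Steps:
P = 15 (P = -18*⅙ + 18 = -3 + 18 = 15)
√(l(P) + H(Q)²) = √(7*15 + 9²) = √(105 + 81) = √186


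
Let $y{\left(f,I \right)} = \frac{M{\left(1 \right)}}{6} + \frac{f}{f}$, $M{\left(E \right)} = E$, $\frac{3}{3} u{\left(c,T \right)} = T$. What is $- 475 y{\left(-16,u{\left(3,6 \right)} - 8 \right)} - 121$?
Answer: $- \frac{4051}{6} \approx -675.17$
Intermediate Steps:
$u{\left(c,T \right)} = T$
$y{\left(f,I \right)} = \frac{7}{6}$ ($y{\left(f,I \right)} = 1 \cdot \frac{1}{6} + \frac{f}{f} = 1 \cdot \frac{1}{6} + 1 = \frac{1}{6} + 1 = \frac{7}{6}$)
$- 475 y{\left(-16,u{\left(3,6 \right)} - 8 \right)} - 121 = \left(-475\right) \frac{7}{6} - 121 = - \frac{3325}{6} - 121 = - \frac{4051}{6}$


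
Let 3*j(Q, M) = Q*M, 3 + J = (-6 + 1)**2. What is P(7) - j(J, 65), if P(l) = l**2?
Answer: -1283/3 ≈ -427.67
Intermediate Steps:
J = 22 (J = -3 + (-6 + 1)**2 = -3 + (-5)**2 = -3 + 25 = 22)
j(Q, M) = M*Q/3 (j(Q, M) = (Q*M)/3 = (M*Q)/3 = M*Q/3)
P(7) - j(J, 65) = 7**2 - 65*22/3 = 49 - 1*1430/3 = 49 - 1430/3 = -1283/3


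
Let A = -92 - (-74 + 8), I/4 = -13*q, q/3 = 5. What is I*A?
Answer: 20280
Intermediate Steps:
q = 15 (q = 3*5 = 15)
I = -780 (I = 4*(-13*15) = 4*(-195) = -780)
A = -26 (A = -92 - 1*(-66) = -92 + 66 = -26)
I*A = -780*(-26) = 20280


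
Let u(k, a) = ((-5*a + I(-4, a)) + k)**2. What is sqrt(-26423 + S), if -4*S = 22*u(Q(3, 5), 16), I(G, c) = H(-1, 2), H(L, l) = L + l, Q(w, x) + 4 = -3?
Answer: I*sqrt(67101) ≈ 259.04*I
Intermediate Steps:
Q(w, x) = -7 (Q(w, x) = -4 - 3 = -7)
I(G, c) = 1 (I(G, c) = -1 + 2 = 1)
u(k, a) = (1 + k - 5*a)**2 (u(k, a) = ((-5*a + 1) + k)**2 = ((1 - 5*a) + k)**2 = (1 + k - 5*a)**2)
S = -40678 (S = -11*(1 - 7 - 5*16)**2/2 = -11*(1 - 7 - 80)**2/2 = -11*(-86)**2/2 = -11*7396/2 = -1/4*162712 = -40678)
sqrt(-26423 + S) = sqrt(-26423 - 40678) = sqrt(-67101) = I*sqrt(67101)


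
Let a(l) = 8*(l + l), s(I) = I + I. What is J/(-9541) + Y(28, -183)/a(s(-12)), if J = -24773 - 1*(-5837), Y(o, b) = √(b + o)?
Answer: 18936/9541 - I*√155/384 ≈ 1.9847 - 0.032422*I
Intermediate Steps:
s(I) = 2*I
a(l) = 16*l (a(l) = 8*(2*l) = 16*l)
J = -18936 (J = -24773 + 5837 = -18936)
J/(-9541) + Y(28, -183)/a(s(-12)) = -18936/(-9541) + √(-183 + 28)/((16*(2*(-12)))) = -18936*(-1/9541) + √(-155)/((16*(-24))) = 18936/9541 + (I*√155)/(-384) = 18936/9541 + (I*√155)*(-1/384) = 18936/9541 - I*√155/384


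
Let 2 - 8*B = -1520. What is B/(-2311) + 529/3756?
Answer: 126985/2170029 ≈ 0.058518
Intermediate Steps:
B = 761/4 (B = ¼ - ⅛*(-1520) = ¼ + 190 = 761/4 ≈ 190.25)
B/(-2311) + 529/3756 = (761/4)/(-2311) + 529/3756 = (761/4)*(-1/2311) + 529*(1/3756) = -761/9244 + 529/3756 = 126985/2170029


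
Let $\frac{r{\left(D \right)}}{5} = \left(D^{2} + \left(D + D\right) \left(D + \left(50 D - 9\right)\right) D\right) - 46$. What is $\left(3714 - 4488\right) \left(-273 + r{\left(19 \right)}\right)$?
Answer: $-2683382148$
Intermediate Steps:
$r{\left(D \right)} = -230 + 5 D^{2} + 10 D^{2} \left(-9 + 51 D\right)$ ($r{\left(D \right)} = 5 \left(\left(D^{2} + \left(D + D\right) \left(D + \left(50 D - 9\right)\right) D\right) - 46\right) = 5 \left(\left(D^{2} + 2 D \left(D + \left(-9 + 50 D\right)\right) D\right) - 46\right) = 5 \left(\left(D^{2} + 2 D \left(-9 + 51 D\right) D\right) - 46\right) = 5 \left(\left(D^{2} + 2 D^{2} \left(-9 + 51 D\right)\right) - 46\right) = 5 \left(-46 + D^{2} + 2 D^{2} \left(-9 + 51 D\right)\right) = -230 + 5 D^{2} + 10 D^{2} \left(-9 + 51 D\right)$)
$\left(3714 - 4488\right) \left(-273 + r{\left(19 \right)}\right) = \left(3714 - 4488\right) \left(-273 - \left(230 - 3498090 + 30685\right)\right) = - 774 \left(-273 - -3467175\right) = - 774 \left(-273 + 3467175\right) = \left(-774\right) 3466902 = -2683382148$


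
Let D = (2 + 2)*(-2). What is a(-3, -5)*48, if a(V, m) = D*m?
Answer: 1920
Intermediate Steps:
D = -8 (D = 4*(-2) = -8)
a(V, m) = -8*m
a(-3, -5)*48 = -8*(-5)*48 = 40*48 = 1920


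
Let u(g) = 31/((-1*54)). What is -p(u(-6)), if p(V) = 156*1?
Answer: -156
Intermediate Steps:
u(g) = -31/54 (u(g) = 31/(-54) = 31*(-1/54) = -31/54)
p(V) = 156
-p(u(-6)) = -1*156 = -156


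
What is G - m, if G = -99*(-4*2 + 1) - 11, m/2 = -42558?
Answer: 85798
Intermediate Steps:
m = -85116 (m = 2*(-42558) = -85116)
G = 682 (G = -99*(-8 + 1) - 11 = -99*(-7) - 11 = 693 - 11 = 682)
G - m = 682 - 1*(-85116) = 682 + 85116 = 85798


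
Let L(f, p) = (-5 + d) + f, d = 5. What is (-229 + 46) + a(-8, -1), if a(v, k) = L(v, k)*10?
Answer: -263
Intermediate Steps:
L(f, p) = f (L(f, p) = (-5 + 5) + f = 0 + f = f)
a(v, k) = 10*v (a(v, k) = v*10 = 10*v)
(-229 + 46) + a(-8, -1) = (-229 + 46) + 10*(-8) = -183 - 80 = -263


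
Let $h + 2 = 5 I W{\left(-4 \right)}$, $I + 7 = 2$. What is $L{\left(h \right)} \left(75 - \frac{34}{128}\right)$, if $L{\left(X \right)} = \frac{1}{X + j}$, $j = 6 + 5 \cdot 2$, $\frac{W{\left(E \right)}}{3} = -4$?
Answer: $\frac{4783}{20096} \approx 0.23801$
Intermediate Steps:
$I = -5$ ($I = -7 + 2 = -5$)
$W{\left(E \right)} = -12$ ($W{\left(E \right)} = 3 \left(-4\right) = -12$)
$j = 16$ ($j = 6 + 10 = 16$)
$h = 298$ ($h = -2 + 5 \left(-5\right) \left(-12\right) = -2 - -300 = -2 + 300 = 298$)
$L{\left(X \right)} = \frac{1}{16 + X}$ ($L{\left(X \right)} = \frac{1}{X + 16} = \frac{1}{16 + X}$)
$L{\left(h \right)} \left(75 - \frac{34}{128}\right) = \frac{75 - \frac{34}{128}}{16 + 298} = \frac{75 - \frac{17}{64}}{314} = \frac{1}{314} \cdot \frac{4783}{64} = \frac{4783}{20096}$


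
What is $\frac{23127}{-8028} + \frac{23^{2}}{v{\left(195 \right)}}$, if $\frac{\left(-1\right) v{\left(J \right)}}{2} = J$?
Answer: $- \frac{245673}{57980} \approx -4.2372$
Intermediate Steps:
$v{\left(J \right)} = - 2 J$
$\frac{23127}{-8028} + \frac{23^{2}}{v{\left(195 \right)}} = \frac{23127}{-8028} + \frac{23^{2}}{\left(-2\right) 195} = 23127 \left(- \frac{1}{8028}\right) + \frac{529}{-390} = - \frac{7709}{2676} + 529 \left(- \frac{1}{390}\right) = - \frac{7709}{2676} - \frac{529}{390} = - \frac{245673}{57980}$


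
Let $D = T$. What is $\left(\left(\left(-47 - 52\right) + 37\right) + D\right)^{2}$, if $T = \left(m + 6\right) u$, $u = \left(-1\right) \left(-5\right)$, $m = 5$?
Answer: $49$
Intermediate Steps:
$u = 5$
$T = 55$ ($T = \left(5 + 6\right) 5 = 11 \cdot 5 = 55$)
$D = 55$
$\left(\left(\left(-47 - 52\right) + 37\right) + D\right)^{2} = \left(\left(\left(-47 - 52\right) + 37\right) + 55\right)^{2} = \left(\left(-99 + 37\right) + 55\right)^{2} = \left(-62 + 55\right)^{2} = \left(-7\right)^{2} = 49$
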